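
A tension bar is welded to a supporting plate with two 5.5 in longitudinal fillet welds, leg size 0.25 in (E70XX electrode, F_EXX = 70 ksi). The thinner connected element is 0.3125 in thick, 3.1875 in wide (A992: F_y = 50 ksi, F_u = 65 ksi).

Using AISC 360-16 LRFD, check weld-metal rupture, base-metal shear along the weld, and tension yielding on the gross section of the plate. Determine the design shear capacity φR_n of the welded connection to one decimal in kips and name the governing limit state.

44.8 kips (gross-section yield governs)

Weld metal: throat = 0.707×0.25 = 0.17675 in, L = 2×5.5 = 11 in. φR_n = 0.75 × 0.6 × 70 × 0.17675 × 11 = 61.2 kips.
Base metal shear (0.3125 in plate): yield φR_n = 1.0×0.6×50×0.3125×11 = 103.1 kips; rupture φR_n = 0.75×0.6×65×0.3125×11 = 100.5 kips; take 100.5 kips (rupture).
Tension yield (gross): A_g = 3.1875×0.3125 = 0.99609 in². φR_n = 0.90 × 50 × 0.99609 = 44.8 kips.
Governing: min(61.2, 100.5, 44.8) = 44.8 kips → gross-section yield.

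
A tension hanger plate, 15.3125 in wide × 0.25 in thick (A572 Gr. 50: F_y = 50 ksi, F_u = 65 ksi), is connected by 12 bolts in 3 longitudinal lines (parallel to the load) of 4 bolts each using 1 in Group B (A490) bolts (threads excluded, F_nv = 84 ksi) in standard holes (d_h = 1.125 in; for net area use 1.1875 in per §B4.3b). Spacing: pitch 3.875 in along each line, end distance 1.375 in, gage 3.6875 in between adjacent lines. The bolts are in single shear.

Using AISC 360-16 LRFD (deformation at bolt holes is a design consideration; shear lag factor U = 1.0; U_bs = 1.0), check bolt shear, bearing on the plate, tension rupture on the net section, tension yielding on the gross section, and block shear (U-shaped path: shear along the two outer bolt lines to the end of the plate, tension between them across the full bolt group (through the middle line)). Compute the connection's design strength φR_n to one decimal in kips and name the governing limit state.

143.2 kips (net-section rupture governs)

Bolt shear: A_b = π(1)²/4 = 0.7854 in². φR_n = 0.75 × 84 × 0.7854 × 12 × 1 = 593.8 kips.
Bearing (0.25 in plate, F_u = 65 ksi): end bolts L_c = 1.375 − 1.125/2 = 0.8125, R_n = min(1.2×0.8125×0.25×65, 2.4×1×0.25×65) = 15.844 kips/bolt; interior L_c = 3.875 − 1.125 = 2.75, R_n = 39 kips/bolt. φR_n = 0.75 × (3×15.844 + 9×39) = 298.9 kips.
Tension rupture (net): A_n = (15.3125 − 3×1.1875)×0.25 = 2.9375 in² (U = 1.0, A_e = A_n). φR_n = 0.75 × 65 × 2.9375 = 143.2 kips.
Tension yield (gross): A_g = 15.3125×0.25 = 3.8281 in². φR_n = 0.90 × 50 × 3.8281 = 172.3 kips.
Block shear: shear path 2×[1.375+3×3.875] = 2×13 in, A_gv = 6.5, A_nv = 2×(13 − 3.5×1.1875)×0.25 = 4.4219 in²; tension across gage: (7.375 − 2×1.1875)×0.25 = 1.25 in². R_n = min(0.6×65×4.4219, 0.6×50×6.5) + 1.0×65×1.25 = min(172.45, 195) + 81.25 = 253.7 kips. φR_n = 0.75 × 253.7 = 190.3 kips.
Governing: min(593.8, 298.9, 143.2, 172.3, 190.3) = 143.2 kips → net-section rupture.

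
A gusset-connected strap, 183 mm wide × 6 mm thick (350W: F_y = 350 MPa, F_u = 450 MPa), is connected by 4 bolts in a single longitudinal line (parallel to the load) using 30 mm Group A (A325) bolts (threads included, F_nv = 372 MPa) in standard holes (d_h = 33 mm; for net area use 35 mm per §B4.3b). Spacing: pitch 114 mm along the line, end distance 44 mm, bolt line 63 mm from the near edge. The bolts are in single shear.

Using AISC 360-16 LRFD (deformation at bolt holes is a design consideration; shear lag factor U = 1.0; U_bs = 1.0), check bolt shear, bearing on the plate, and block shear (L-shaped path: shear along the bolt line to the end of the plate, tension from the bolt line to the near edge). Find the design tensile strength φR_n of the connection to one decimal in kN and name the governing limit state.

Bolt shear: A_b = π(30)²/4 = 706.86 mm². φR_n = 0.75 × 372 × 706.86 × 4 × 1 = 788.9 kN.
Bearing (6 mm plate, F_u = 450 MPa): end bolts L_c = 44 − 33/2 = 27.5, R_n = min(1.2×27.5×6×450, 2.4×30×6×450) = 89.1 kN/bolt; interior L_c = 114 − 33 = 81, R_n = 194.4 kN/bolt. φR_n = 0.75 × (1×89.1 + 3×194.4) = 504.2 kN.
Block shear: shear path 1×[44+3×114] = 1×386 mm, A_gv = 2316, A_nv = 1×(386 − 3.5×35)×6 = 1581 mm²; tension to near edge: (63 − 0.5×35)×6 = 273 mm². R_n = min(0.6×450×1581, 0.6×350×2316) + 1.0×450×273 = min(426.87, 486.36) + 122.85 = 549.72 kN. φR_n = 0.75 × 549.72 = 412.3 kN.
Governing: min(788.9, 504.2, 412.3) = 412.3 kN → block shear.

412.3 kN (block shear governs)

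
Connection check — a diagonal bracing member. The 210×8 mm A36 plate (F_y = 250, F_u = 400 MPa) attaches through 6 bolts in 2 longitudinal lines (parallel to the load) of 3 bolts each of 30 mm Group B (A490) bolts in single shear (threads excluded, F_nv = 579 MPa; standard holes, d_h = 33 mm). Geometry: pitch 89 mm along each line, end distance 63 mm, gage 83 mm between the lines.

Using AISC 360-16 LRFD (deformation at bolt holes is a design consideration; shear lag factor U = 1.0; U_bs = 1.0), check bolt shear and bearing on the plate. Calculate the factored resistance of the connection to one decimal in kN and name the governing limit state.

913.0 kN (bearing governs)

Bolt shear: A_b = π(30)²/4 = 706.86 mm². φR_n = 0.75 × 579 × 706.86 × 6 × 1 = 1841.7 kN.
Bearing (8 mm plate, F_u = 400 MPa): end bolts L_c = 63 − 33/2 = 46.5, R_n = min(1.2×46.5×8×400, 2.4×30×8×400) = 178.56 kN/bolt; interior L_c = 89 − 33 = 56, R_n = 215.04 kN/bolt. φR_n = 0.75 × (2×178.56 + 4×215.04) = 913.0 kN.
Governing: min(1841.7, 913.0) = 913.0 kN → bearing.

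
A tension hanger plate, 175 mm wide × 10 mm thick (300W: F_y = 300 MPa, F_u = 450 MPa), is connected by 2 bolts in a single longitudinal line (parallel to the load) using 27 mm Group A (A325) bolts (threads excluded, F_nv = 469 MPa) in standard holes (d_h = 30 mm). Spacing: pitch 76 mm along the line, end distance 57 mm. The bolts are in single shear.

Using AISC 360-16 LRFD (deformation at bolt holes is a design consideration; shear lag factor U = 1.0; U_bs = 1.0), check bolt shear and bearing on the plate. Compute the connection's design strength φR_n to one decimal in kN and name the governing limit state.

Bolt shear: A_b = π(27)²/4 = 572.56 mm². φR_n = 0.75 × 469 × 572.56 × 2 × 1 = 402.8 kN.
Bearing (10 mm plate, F_u = 450 MPa): end bolts L_c = 57 − 30/2 = 42, R_n = min(1.2×42×10×450, 2.4×27×10×450) = 226.8 kN/bolt; interior L_c = 76 − 30 = 46, R_n = 248.4 kN/bolt. φR_n = 0.75 × (1×226.8 + 1×248.4) = 356.4 kN.
Governing: min(402.8, 356.4) = 356.4 kN → bearing.

356.4 kN (bearing governs)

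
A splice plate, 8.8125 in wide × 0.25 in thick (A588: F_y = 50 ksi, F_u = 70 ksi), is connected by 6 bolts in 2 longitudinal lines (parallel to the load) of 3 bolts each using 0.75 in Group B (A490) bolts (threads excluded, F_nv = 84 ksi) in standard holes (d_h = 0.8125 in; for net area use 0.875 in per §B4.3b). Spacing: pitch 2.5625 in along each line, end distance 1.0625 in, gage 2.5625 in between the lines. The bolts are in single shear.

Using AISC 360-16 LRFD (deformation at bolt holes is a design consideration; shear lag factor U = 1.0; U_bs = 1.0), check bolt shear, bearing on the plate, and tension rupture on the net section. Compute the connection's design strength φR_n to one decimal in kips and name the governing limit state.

Bolt shear: A_b = π(0.75)²/4 = 0.44179 in². φR_n = 0.75 × 84 × 0.44179 × 6 × 1 = 167.0 kips.
Bearing (0.25 in plate, F_u = 70 ksi): end bolts L_c = 1.0625 − 0.8125/2 = 0.65625, R_n = min(1.2×0.65625×0.25×70, 2.4×0.75×0.25×70) = 13.781 kips/bolt; interior L_c = 2.5625 − 0.8125 = 1.75, R_n = 31.5 kips/bolt. φR_n = 0.75 × (2×13.781 + 4×31.5) = 115.2 kips.
Tension rupture (net): A_n = (8.8125 − 2×0.875)×0.25 = 1.7656 in² (U = 1.0, A_e = A_n). φR_n = 0.75 × 70 × 1.7656 = 92.7 kips.
Governing: min(167.0, 115.2, 92.7) = 92.7 kips → net-section rupture.

92.7 kips (net-section rupture governs)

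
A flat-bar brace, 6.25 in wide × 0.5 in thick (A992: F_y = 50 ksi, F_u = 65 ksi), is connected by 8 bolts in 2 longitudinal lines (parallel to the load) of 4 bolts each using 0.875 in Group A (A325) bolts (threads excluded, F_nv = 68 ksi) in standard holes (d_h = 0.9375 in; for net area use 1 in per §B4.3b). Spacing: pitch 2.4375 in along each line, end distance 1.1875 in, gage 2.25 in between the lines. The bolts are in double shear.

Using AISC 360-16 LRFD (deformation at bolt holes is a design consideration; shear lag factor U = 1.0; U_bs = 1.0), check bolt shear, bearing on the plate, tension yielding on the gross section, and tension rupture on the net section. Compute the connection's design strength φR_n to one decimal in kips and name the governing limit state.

Bolt shear: A_b = π(0.875)²/4 = 0.60132 in². φR_n = 0.75 × 68 × 0.60132 × 8 × 2 = 490.7 kips.
Bearing (0.5 in plate, F_u = 65 ksi): end bolts L_c = 1.1875 − 0.9375/2 = 0.71875, R_n = min(1.2×0.71875×0.5×65, 2.4×0.875×0.5×65) = 28.031 kips/bolt; interior L_c = 2.4375 − 0.9375 = 1.5, R_n = 58.5 kips/bolt. φR_n = 0.75 × (2×28.031 + 6×58.5) = 305.3 kips.
Tension yield (gross): A_g = 6.25×0.5 = 3.125 in². φR_n = 0.90 × 50 × 3.125 = 140.6 kips.
Tension rupture (net): A_n = (6.25 − 2×1)×0.5 = 2.125 in² (U = 1.0, A_e = A_n). φR_n = 0.75 × 65 × 2.125 = 103.6 kips.
Governing: min(490.7, 305.3, 140.6, 103.6) = 103.6 kips → net-section rupture.

103.6 kips (net-section rupture governs)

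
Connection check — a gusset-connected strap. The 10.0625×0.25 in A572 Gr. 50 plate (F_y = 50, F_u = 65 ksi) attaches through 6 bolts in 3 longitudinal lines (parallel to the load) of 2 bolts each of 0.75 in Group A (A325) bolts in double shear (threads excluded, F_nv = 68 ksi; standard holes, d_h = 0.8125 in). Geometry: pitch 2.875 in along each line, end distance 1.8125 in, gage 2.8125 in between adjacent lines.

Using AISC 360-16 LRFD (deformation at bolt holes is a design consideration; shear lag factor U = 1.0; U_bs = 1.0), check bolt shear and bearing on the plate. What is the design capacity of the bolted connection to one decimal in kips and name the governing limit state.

Bolt shear: A_b = π(0.75)²/4 = 0.44179 in². φR_n = 0.75 × 68 × 0.44179 × 6 × 2 = 270.4 kips.
Bearing (0.25 in plate, F_u = 65 ksi): end bolts L_c = 1.8125 − 0.8125/2 = 1.40625, R_n = min(1.2×1.40625×0.25×65, 2.4×0.75×0.25×65) = 27.422 kips/bolt; interior L_c = 2.875 − 0.8125 = 2.0625, R_n = 29.25 kips/bolt. φR_n = 0.75 × (3×27.422 + 3×29.25) = 127.5 kips.
Governing: min(270.4, 127.5) = 127.5 kips → bearing.

127.5 kips (bearing governs)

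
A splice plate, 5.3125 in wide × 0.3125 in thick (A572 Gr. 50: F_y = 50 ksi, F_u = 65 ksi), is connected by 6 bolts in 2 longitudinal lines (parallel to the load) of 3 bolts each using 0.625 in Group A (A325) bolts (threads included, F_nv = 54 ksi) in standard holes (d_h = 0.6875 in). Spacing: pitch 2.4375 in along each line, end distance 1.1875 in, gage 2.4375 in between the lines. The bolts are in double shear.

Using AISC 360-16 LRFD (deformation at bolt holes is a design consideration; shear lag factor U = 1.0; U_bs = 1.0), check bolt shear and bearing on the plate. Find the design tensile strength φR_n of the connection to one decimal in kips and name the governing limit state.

122.3 kips (bearing governs)

Bolt shear: A_b = π(0.625)²/4 = 0.3068 in². φR_n = 0.75 × 54 × 0.3068 × 6 × 2 = 149.1 kips.
Bearing (0.3125 in plate, F_u = 65 ksi): end bolts L_c = 1.1875 − 0.6875/2 = 0.84375, R_n = min(1.2×0.84375×0.3125×65, 2.4×0.625×0.3125×65) = 20.566 kips/bolt; interior L_c = 2.4375 − 0.6875 = 1.75, R_n = 30.469 kips/bolt. φR_n = 0.75 × (2×20.566 + 4×30.469) = 122.3 kips.
Governing: min(149.1, 122.3) = 122.3 kips → bearing.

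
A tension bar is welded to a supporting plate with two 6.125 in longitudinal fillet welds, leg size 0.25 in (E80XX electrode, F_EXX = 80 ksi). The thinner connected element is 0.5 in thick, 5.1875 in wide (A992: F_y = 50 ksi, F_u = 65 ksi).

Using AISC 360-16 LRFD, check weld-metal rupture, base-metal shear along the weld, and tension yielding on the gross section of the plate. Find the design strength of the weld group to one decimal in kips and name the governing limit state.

Weld metal: throat = 0.707×0.25 = 0.17675 in, L = 2×6.125 = 12.25 in. φR_n = 0.75 × 0.6 × 80 × 0.17675 × 12.25 = 77.9 kips.
Base metal shear (0.5 in plate): yield φR_n = 1.0×0.6×50×0.5×12.25 = 183.8 kips; rupture φR_n = 0.75×0.6×65×0.5×12.25 = 179.2 kips; take 179.2 kips (rupture).
Tension yield (gross): A_g = 5.1875×0.5 = 2.5938 in². φR_n = 0.90 × 50 × 2.5938 = 116.7 kips.
Governing: min(77.9, 179.2, 116.7) = 77.9 kips → weld metal.

77.9 kips (weld metal governs)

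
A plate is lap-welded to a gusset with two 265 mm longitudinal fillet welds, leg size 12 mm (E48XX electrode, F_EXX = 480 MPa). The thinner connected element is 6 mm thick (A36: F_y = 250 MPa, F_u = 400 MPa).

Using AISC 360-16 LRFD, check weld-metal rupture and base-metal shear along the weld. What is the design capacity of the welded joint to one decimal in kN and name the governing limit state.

477.0 kN (base-metal shear governs)

Weld metal: throat = 0.707×12 = 8.484 mm, L = 2×265 = 530 mm. φR_n = 0.75 × 0.6 × 480 × 8.484 × 530 = 971.2 kN.
Base metal shear (6 mm plate): yield φR_n = 1.0×0.6×250×6×530 = 477.0 kN; rupture φR_n = 0.75×0.6×400×6×530 = 572.4 kN; take 477.0 kN (yield).
Governing: min(971.2, 477.0) = 477.0 kN → base-metal shear.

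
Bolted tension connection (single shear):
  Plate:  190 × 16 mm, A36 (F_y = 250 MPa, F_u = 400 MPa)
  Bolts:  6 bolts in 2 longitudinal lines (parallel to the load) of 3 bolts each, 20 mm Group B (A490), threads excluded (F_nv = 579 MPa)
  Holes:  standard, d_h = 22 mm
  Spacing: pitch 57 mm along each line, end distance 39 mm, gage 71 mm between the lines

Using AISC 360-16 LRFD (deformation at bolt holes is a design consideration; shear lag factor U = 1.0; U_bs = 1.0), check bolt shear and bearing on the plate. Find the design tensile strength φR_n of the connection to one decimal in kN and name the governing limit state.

818.5 kN (bolt shear governs)

Bolt shear: A_b = π(20)²/4 = 314.16 mm². φR_n = 0.75 × 579 × 314.16 × 6 × 1 = 818.5 kN.
Bearing (16 mm plate, F_u = 400 MPa): end bolts L_c = 39 − 22/2 = 28, R_n = min(1.2×28×16×400, 2.4×20×16×400) = 215.04 kN/bolt; interior L_c = 57 − 22 = 35, R_n = 268.8 kN/bolt. φR_n = 0.75 × (2×215.04 + 4×268.8) = 1129.0 kN.
Governing: min(818.5, 1129.0) = 818.5 kN → bolt shear.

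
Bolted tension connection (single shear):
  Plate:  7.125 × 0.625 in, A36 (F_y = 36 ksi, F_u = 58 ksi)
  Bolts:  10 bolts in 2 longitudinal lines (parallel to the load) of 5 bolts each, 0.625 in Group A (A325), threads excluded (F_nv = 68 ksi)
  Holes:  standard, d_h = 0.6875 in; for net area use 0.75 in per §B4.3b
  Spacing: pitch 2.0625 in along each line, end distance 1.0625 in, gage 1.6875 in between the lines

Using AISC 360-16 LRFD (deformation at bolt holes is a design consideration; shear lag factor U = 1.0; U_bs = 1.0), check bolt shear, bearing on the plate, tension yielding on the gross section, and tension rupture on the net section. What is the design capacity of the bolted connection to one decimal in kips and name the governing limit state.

144.3 kips (gross-section yield governs)

Bolt shear: A_b = π(0.625)²/4 = 0.3068 in². φR_n = 0.75 × 68 × 0.3068 × 10 × 1 = 156.5 kips.
Bearing (0.625 in plate, F_u = 58 ksi): end bolts L_c = 1.0625 − 0.6875/2 = 0.71875, R_n = min(1.2×0.71875×0.625×58, 2.4×0.625×0.625×58) = 31.266 kips/bolt; interior L_c = 2.0625 − 0.6875 = 1.375, R_n = 54.375 kips/bolt. φR_n = 0.75 × (2×31.266 + 8×54.375) = 373.1 kips.
Tension yield (gross): A_g = 7.125×0.625 = 4.4531 in². φR_n = 0.90 × 36 × 4.4531 = 144.3 kips.
Tension rupture (net): A_n = (7.125 − 2×0.75)×0.625 = 3.5156 in² (U = 1.0, A_e = A_n). φR_n = 0.75 × 58 × 3.5156 = 152.9 kips.
Governing: min(156.5, 373.1, 144.3, 152.9) = 144.3 kips → gross-section yield.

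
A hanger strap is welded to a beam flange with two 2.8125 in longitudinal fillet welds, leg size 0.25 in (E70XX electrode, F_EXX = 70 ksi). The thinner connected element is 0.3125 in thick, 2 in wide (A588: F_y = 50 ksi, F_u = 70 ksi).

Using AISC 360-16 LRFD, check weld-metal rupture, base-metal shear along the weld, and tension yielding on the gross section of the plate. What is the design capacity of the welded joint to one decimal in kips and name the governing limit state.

Weld metal: throat = 0.707×0.25 = 0.17675 in, L = 2×2.8125 = 5.625 in. φR_n = 0.75 × 0.6 × 70 × 0.17675 × 5.625 = 31.3 kips.
Base metal shear (0.3125 in plate): yield φR_n = 1.0×0.6×50×0.3125×5.625 = 52.7 kips; rupture φR_n = 0.75×0.6×70×0.3125×5.625 = 55.4 kips; take 52.7 kips (yield).
Tension yield (gross): A_g = 2×0.3125 = 0.625 in². φR_n = 0.90 × 50 × 0.625 = 28.1 kips.
Governing: min(31.3, 52.7, 28.1) = 28.1 kips → gross-section yield.

28.1 kips (gross-section yield governs)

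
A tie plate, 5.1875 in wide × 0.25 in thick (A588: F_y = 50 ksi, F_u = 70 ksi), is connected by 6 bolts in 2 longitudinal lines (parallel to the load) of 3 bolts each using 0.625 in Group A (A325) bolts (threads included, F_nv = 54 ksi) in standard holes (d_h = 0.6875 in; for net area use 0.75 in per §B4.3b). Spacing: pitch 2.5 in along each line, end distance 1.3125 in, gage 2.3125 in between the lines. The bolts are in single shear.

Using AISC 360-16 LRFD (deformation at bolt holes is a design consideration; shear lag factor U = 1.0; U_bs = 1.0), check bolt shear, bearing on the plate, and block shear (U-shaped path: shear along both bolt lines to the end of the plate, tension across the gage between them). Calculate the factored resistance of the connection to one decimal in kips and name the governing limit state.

Bolt shear: A_b = π(0.625)²/4 = 0.3068 in². φR_n = 0.75 × 54 × 0.3068 × 6 × 1 = 74.6 kips.
Bearing (0.25 in plate, F_u = 70 ksi): end bolts L_c = 1.3125 − 0.6875/2 = 0.96875, R_n = min(1.2×0.96875×0.25×70, 2.4×0.625×0.25×70) = 20.344 kips/bolt; interior L_c = 2.5 − 0.6875 = 1.8125, R_n = 26.25 kips/bolt. φR_n = 0.75 × (2×20.344 + 4×26.25) = 109.3 kips.
Block shear: shear path 2×[1.3125+2×2.5] = 2×6.3125 in, A_gv = 3.1563, A_nv = 2×(6.3125 − 2.5×0.75)×0.25 = 2.2188 in²; tension across gage: (2.3125 − 1×0.75)×0.25 = 0.39063 in². R_n = min(0.6×70×2.2188, 0.6×50×3.1563) + 1.0×70×0.39063 = min(93.19, 94.689) + 27.344 = 120.53 kips. φR_n = 0.75 × 120.53 = 90.4 kips.
Governing: min(74.6, 109.3, 90.4) = 74.6 kips → bolt shear.

74.6 kips (bolt shear governs)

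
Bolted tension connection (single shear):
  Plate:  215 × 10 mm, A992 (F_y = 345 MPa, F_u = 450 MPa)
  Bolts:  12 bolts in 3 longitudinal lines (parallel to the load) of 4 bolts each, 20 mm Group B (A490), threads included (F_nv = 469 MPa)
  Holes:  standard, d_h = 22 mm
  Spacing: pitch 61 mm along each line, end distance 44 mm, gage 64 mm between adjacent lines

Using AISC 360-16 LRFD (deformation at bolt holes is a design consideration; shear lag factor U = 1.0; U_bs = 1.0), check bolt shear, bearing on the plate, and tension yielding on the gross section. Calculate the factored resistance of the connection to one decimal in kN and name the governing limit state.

Bolt shear: A_b = π(20)²/4 = 314.16 mm². φR_n = 0.75 × 469 × 314.16 × 12 × 1 = 1326.1 kN.
Bearing (10 mm plate, F_u = 450 MPa): end bolts L_c = 44 − 22/2 = 33, R_n = min(1.2×33×10×450, 2.4×20×10×450) = 178.2 kN/bolt; interior L_c = 61 − 22 = 39, R_n = 210.6 kN/bolt. φR_n = 0.75 × (3×178.2 + 9×210.6) = 1822.5 kN.
Tension yield (gross): A_g = 215×10 = 2150 mm². φR_n = 0.90 × 345 × 2150 = 667.6 kN.
Governing: min(1326.1, 1822.5, 667.6) = 667.6 kN → gross-section yield.

667.6 kN (gross-section yield governs)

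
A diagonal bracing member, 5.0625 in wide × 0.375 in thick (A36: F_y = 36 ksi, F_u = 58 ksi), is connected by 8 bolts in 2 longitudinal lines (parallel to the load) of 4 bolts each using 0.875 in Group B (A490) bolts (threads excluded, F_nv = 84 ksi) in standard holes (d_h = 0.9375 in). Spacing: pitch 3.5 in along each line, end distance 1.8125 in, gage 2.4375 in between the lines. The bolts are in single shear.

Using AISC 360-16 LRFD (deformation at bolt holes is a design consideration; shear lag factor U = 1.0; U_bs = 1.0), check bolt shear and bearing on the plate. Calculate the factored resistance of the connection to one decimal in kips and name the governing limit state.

258.1 kips (bearing governs)

Bolt shear: A_b = π(0.875)²/4 = 0.60132 in². φR_n = 0.75 × 84 × 0.60132 × 8 × 1 = 303.1 kips.
Bearing (0.375 in plate, F_u = 58 ksi): end bolts L_c = 1.8125 − 0.9375/2 = 1.34375, R_n = min(1.2×1.34375×0.375×58, 2.4×0.875×0.375×58) = 35.072 kips/bolt; interior L_c = 3.5 − 0.9375 = 2.5625, R_n = 45.675 kips/bolt. φR_n = 0.75 × (2×35.072 + 6×45.675) = 258.1 kips.
Governing: min(303.1, 258.1) = 258.1 kips → bearing.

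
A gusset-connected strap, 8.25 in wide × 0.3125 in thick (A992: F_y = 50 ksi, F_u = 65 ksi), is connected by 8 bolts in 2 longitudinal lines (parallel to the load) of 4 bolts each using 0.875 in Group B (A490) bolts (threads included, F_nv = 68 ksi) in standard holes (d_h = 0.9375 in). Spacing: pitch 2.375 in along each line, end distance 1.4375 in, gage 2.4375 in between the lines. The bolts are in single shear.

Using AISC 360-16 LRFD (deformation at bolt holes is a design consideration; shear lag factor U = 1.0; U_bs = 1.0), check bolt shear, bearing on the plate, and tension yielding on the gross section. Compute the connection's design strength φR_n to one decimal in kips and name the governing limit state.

116.0 kips (gross-section yield governs)

Bolt shear: A_b = π(0.875)²/4 = 0.60132 in². φR_n = 0.75 × 68 × 0.60132 × 8 × 1 = 245.3 kips.
Bearing (0.3125 in plate, F_u = 65 ksi): end bolts L_c = 1.4375 − 0.9375/2 = 0.96875, R_n = min(1.2×0.96875×0.3125×65, 2.4×0.875×0.3125×65) = 23.613 kips/bolt; interior L_c = 2.375 − 0.9375 = 1.4375, R_n = 35.039 kips/bolt. φR_n = 0.75 × (2×23.613 + 6×35.039) = 193.1 kips.
Tension yield (gross): A_g = 8.25×0.3125 = 2.5781 in². φR_n = 0.90 × 50 × 2.5781 = 116.0 kips.
Governing: min(245.3, 193.1, 116.0) = 116.0 kips → gross-section yield.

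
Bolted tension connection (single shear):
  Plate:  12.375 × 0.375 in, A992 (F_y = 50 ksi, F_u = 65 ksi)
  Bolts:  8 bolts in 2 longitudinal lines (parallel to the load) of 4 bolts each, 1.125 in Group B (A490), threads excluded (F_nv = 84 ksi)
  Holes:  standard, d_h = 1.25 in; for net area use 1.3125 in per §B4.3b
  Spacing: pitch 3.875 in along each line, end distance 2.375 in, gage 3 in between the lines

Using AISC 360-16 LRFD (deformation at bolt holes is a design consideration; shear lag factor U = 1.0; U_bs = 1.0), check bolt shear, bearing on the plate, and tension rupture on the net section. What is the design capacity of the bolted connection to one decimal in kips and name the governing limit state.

178.2 kips (net-section rupture governs)

Bolt shear: A_b = π(1.125)²/4 = 0.99402 in². φR_n = 0.75 × 84 × 0.99402 × 8 × 1 = 501.0 kips.
Bearing (0.375 in plate, F_u = 65 ksi): end bolts L_c = 2.375 − 1.25/2 = 1.75, R_n = min(1.2×1.75×0.375×65, 2.4×1.125×0.375×65) = 51.188 kips/bolt; interior L_c = 3.875 − 1.25 = 2.625, R_n = 65.813 kips/bolt. φR_n = 0.75 × (2×51.188 + 6×65.813) = 372.9 kips.
Tension rupture (net): A_n = (12.375 − 2×1.3125)×0.375 = 3.6563 in² (U = 1.0, A_e = A_n). φR_n = 0.75 × 65 × 3.6563 = 178.2 kips.
Governing: min(501.0, 372.9, 178.2) = 178.2 kips → net-section rupture.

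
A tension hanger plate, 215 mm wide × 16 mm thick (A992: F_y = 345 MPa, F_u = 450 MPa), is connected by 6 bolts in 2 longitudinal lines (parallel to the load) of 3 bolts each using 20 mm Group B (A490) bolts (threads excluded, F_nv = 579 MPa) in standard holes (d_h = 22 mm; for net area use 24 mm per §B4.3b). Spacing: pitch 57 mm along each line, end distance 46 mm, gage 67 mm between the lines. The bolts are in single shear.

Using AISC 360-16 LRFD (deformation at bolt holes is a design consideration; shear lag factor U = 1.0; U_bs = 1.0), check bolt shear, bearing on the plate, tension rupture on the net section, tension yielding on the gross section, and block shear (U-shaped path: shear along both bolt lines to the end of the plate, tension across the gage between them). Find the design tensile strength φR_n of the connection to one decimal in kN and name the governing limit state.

818.5 kN (bolt shear governs)

Bolt shear: A_b = π(20)²/4 = 314.16 mm². φR_n = 0.75 × 579 × 314.16 × 6 × 1 = 818.5 kN.
Bearing (16 mm plate, F_u = 450 MPa): end bolts L_c = 46 − 22/2 = 35, R_n = min(1.2×35×16×450, 2.4×20×16×450) = 302.4 kN/bolt; interior L_c = 57 − 22 = 35, R_n = 302.4 kN/bolt. φR_n = 0.75 × (2×302.4 + 4×302.4) = 1360.8 kN.
Tension rupture (net): A_n = (215 − 2×24)×16 = 2672 mm² (U = 1.0, A_e = A_n). φR_n = 0.75 × 450 × 2672 = 901.8 kN.
Tension yield (gross): A_g = 215×16 = 3440 mm². φR_n = 0.90 × 345 × 3440 = 1068.1 kN.
Block shear: shear path 2×[46+2×57] = 2×160 mm, A_gv = 5120, A_nv = 2×(160 − 2.5×24)×16 = 3200 mm²; tension across gage: (67 − 1×24)×16 = 688 mm². R_n = min(0.6×450×3200, 0.6×345×5120) + 1.0×450×688 = min(864, 1059.8) + 309.6 = 1173.6 kN. φR_n = 0.75 × 1173.6 = 880.2 kN.
Governing: min(818.5, 1360.8, 901.8, 1068.1, 880.2) = 818.5 kN → bolt shear.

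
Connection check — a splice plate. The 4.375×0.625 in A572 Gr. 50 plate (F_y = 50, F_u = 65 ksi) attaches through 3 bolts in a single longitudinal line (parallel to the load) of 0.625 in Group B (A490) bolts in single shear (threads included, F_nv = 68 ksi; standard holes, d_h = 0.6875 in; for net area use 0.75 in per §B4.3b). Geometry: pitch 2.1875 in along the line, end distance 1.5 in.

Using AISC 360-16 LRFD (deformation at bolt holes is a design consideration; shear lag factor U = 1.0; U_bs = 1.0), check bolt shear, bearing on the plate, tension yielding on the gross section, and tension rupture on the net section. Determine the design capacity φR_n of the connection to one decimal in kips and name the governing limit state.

46.9 kips (bolt shear governs)

Bolt shear: A_b = π(0.625)²/4 = 0.3068 in². φR_n = 0.75 × 68 × 0.3068 × 3 × 1 = 46.9 kips.
Bearing (0.625 in plate, F_u = 65 ksi): end bolts L_c = 1.5 − 0.6875/2 = 1.15625, R_n = min(1.2×1.15625×0.625×65, 2.4×0.625×0.625×65) = 56.367 kips/bolt; interior L_c = 2.1875 − 0.6875 = 1.5, R_n = 60.938 kips/bolt. φR_n = 0.75 × (1×56.367 + 2×60.938) = 133.7 kips.
Tension yield (gross): A_g = 4.375×0.625 = 2.7344 in². φR_n = 0.90 × 50 × 2.7344 = 123.0 kips.
Tension rupture (net): A_n = (4.375 − 1×0.75)×0.625 = 2.2656 in² (U = 1.0, A_e = A_n). φR_n = 0.75 × 65 × 2.2656 = 110.4 kips.
Governing: min(46.9, 133.7, 123.0, 110.4) = 46.9 kips → bolt shear.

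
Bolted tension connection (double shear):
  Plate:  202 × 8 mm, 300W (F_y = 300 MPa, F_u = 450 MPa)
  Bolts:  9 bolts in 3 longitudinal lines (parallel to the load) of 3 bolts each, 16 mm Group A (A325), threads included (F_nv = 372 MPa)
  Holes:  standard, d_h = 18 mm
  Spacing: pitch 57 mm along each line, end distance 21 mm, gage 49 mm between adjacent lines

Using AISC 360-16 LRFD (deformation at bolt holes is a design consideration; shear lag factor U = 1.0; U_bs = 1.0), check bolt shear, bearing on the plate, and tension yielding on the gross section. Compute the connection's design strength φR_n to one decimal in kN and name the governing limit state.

436.3 kN (gross-section yield governs)

Bolt shear: A_b = π(16)²/4 = 201.06 mm². φR_n = 0.75 × 372 × 201.06 × 9 × 2 = 1009.7 kN.
Bearing (8 mm plate, F_u = 450 MPa): end bolts L_c = 21 − 18/2 = 12, R_n = min(1.2×12×8×450, 2.4×16×8×450) = 51.84 kN/bolt; interior L_c = 57 − 18 = 39, R_n = 138.24 kN/bolt. φR_n = 0.75 × (3×51.84 + 6×138.24) = 738.7 kN.
Tension yield (gross): A_g = 202×8 = 1616 mm². φR_n = 0.90 × 300 × 1616 = 436.3 kN.
Governing: min(1009.7, 738.7, 436.3) = 436.3 kN → gross-section yield.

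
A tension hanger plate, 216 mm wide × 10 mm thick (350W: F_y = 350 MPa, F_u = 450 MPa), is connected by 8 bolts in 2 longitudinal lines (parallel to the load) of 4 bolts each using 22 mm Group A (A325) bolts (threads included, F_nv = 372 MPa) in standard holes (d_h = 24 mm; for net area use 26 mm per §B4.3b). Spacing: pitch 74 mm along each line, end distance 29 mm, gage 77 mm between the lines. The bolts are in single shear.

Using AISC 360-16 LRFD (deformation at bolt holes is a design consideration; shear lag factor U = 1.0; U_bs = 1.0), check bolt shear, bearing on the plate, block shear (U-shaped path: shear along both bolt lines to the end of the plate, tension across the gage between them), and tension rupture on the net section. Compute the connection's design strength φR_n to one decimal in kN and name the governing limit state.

553.5 kN (net-section rupture governs)

Bolt shear: A_b = π(22)²/4 = 380.13 mm². φR_n = 0.75 × 372 × 380.13 × 8 × 1 = 848.5 kN.
Bearing (10 mm plate, F_u = 450 MPa): end bolts L_c = 29 − 24/2 = 17, R_n = min(1.2×17×10×450, 2.4×22×10×450) = 91.8 kN/bolt; interior L_c = 74 − 24 = 50, R_n = 237.6 kN/bolt. φR_n = 0.75 × (2×91.8 + 6×237.6) = 1206.9 kN.
Block shear: shear path 2×[29+3×74] = 2×251 mm, A_gv = 5020, A_nv = 2×(251 − 3.5×26)×10 = 3200 mm²; tension across gage: (77 − 1×26)×10 = 510 mm². R_n = min(0.6×450×3200, 0.6×350×5020) + 1.0×450×510 = min(864, 1054.2) + 229.5 = 1093.5 kN. φR_n = 0.75 × 1093.5 = 820.1 kN.
Tension rupture (net): A_n = (216 − 2×26)×10 = 1640 mm² (U = 1.0, A_e = A_n). φR_n = 0.75 × 450 × 1640 = 553.5 kN.
Governing: min(848.5, 1206.9, 820.1, 553.5) = 553.5 kN → net-section rupture.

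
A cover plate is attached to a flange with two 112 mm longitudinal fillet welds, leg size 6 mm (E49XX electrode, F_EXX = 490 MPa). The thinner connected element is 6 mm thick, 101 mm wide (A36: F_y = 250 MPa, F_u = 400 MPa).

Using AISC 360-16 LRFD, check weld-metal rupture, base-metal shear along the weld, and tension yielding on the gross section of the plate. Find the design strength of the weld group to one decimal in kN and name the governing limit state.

Weld metal: throat = 0.707×6 = 4.242 mm, L = 2×112 = 224 mm. φR_n = 0.75 × 0.6 × 490 × 4.242 × 224 = 209.5 kN.
Base metal shear (6 mm plate): yield φR_n = 1.0×0.6×250×6×224 = 201.6 kN; rupture φR_n = 0.75×0.6×400×6×224 = 241.9 kN; take 201.6 kN (yield).
Tension yield (gross): A_g = 101×6 = 606 mm². φR_n = 0.90 × 250 × 606 = 136.4 kN.
Governing: min(209.5, 201.6, 136.4) = 136.4 kN → gross-section yield.

136.4 kN (gross-section yield governs)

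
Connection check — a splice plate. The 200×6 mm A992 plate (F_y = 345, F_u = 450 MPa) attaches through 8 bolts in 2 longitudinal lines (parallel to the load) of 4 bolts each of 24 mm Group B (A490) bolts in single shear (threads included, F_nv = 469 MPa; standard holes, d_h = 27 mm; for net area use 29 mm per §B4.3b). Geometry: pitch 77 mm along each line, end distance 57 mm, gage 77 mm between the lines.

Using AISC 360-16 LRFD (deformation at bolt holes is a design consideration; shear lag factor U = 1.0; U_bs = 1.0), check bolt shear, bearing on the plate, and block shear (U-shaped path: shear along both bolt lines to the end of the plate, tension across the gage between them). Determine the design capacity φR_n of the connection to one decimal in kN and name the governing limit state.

Bolt shear: A_b = π(24)²/4 = 452.39 mm². φR_n = 0.75 × 469 × 452.39 × 8 × 1 = 1273.0 kN.
Bearing (6 mm plate, F_u = 450 MPa): end bolts L_c = 57 − 27/2 = 43.5, R_n = min(1.2×43.5×6×450, 2.4×24×6×450) = 140.94 kN/bolt; interior L_c = 77 − 27 = 50, R_n = 155.52 kN/bolt. φR_n = 0.75 × (2×140.94 + 6×155.52) = 911.3 kN.
Block shear: shear path 2×[57+3×77] = 2×288 mm, A_gv = 3456, A_nv = 2×(288 − 3.5×29)×6 = 2238 mm²; tension across gage: (77 − 1×29)×6 = 288 mm². R_n = min(0.6×450×2238, 0.6×345×3456) + 1.0×450×288 = min(604.26, 715.39) + 129.6 = 733.86 kN. φR_n = 0.75 × 733.86 = 550.4 kN.
Governing: min(1273.0, 911.3, 550.4) = 550.4 kN → block shear.

550.4 kN (block shear governs)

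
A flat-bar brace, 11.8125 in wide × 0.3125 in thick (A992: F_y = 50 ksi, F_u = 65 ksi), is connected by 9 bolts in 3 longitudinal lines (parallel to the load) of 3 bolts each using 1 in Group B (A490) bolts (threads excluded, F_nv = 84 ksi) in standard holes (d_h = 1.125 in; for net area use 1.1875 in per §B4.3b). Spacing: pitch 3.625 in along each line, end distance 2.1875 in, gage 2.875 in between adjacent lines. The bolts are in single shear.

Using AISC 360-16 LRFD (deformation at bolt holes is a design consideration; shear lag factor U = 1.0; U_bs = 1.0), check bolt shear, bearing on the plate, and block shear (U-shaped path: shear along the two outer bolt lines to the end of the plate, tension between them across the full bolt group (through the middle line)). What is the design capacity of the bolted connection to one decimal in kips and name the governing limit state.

169.7 kips (block shear governs)

Bolt shear: A_b = π(1)²/4 = 0.7854 in². φR_n = 0.75 × 84 × 0.7854 × 9 × 1 = 445.3 kips.
Bearing (0.3125 in plate, F_u = 65 ksi): end bolts L_c = 2.1875 − 1.125/2 = 1.625, R_n = min(1.2×1.625×0.3125×65, 2.4×1×0.3125×65) = 39.609 kips/bolt; interior L_c = 3.625 − 1.125 = 2.5, R_n = 48.75 kips/bolt. φR_n = 0.75 × (3×39.609 + 6×48.75) = 308.5 kips.
Block shear: shear path 2×[2.1875+2×3.625] = 2×9.4375 in, A_gv = 5.8984, A_nv = 2×(9.4375 − 2.5×1.1875)×0.3125 = 4.043 in²; tension across gage: (5.75 − 2×1.1875)×0.3125 = 1.0547 in². R_n = min(0.6×65×4.043, 0.6×50×5.8984) + 1.0×65×1.0547 = min(157.68, 176.95) + 68.556 = 226.24 kips. φR_n = 0.75 × 226.24 = 169.7 kips.
Governing: min(445.3, 308.5, 169.7) = 169.7 kips → block shear.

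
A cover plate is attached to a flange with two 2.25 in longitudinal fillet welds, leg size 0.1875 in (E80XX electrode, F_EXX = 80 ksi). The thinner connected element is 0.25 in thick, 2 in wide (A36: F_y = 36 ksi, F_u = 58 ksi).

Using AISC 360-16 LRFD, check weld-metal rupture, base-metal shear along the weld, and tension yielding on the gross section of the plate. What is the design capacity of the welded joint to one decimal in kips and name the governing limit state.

Weld metal: throat = 0.707×0.1875 = 0.13256 in, L = 2×2.25 = 4.5 in. φR_n = 0.75 × 0.6 × 80 × 0.13256 × 4.5 = 21.5 kips.
Base metal shear (0.25 in plate): yield φR_n = 1.0×0.6×36×0.25×4.5 = 24.3 kips; rupture φR_n = 0.75×0.6×58×0.25×4.5 = 29.4 kips; take 24.3 kips (yield).
Tension yield (gross): A_g = 2×0.25 = 0.5 in². φR_n = 0.90 × 36 × 0.5 = 16.2 kips.
Governing: min(21.5, 24.3, 16.2) = 16.2 kips → gross-section yield.

16.2 kips (gross-section yield governs)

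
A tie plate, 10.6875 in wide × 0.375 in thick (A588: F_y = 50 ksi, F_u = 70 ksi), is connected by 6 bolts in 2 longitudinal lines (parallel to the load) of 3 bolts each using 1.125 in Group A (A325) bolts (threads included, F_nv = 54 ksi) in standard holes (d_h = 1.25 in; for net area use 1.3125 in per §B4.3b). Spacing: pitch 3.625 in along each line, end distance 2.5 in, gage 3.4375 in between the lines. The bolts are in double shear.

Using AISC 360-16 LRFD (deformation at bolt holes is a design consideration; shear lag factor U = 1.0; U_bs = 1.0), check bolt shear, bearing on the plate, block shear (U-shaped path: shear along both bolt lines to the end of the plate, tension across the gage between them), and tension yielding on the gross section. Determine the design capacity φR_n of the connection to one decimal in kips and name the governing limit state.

180.4 kips (gross-section yield governs)

Bolt shear: A_b = π(1.125)²/4 = 0.99402 in². φR_n = 0.75 × 54 × 0.99402 × 6 × 2 = 483.1 kips.
Bearing (0.375 in plate, F_u = 70 ksi): end bolts L_c = 2.5 − 1.25/2 = 1.875, R_n = min(1.2×1.875×0.375×70, 2.4×1.125×0.375×70) = 59.063 kips/bolt; interior L_c = 3.625 − 1.25 = 2.375, R_n = 70.875 kips/bolt. φR_n = 0.75 × (2×59.063 + 4×70.875) = 301.2 kips.
Block shear: shear path 2×[2.5+2×3.625] = 2×9.75 in, A_gv = 7.3125, A_nv = 2×(9.75 − 2.5×1.3125)×0.375 = 4.8516 in²; tension across gage: (3.4375 − 1×1.3125)×0.375 = 0.79688 in². R_n = min(0.6×70×4.8516, 0.6×50×7.3125) + 1.0×70×0.79688 = min(203.77, 219.38) + 55.782 = 259.55 kips. φR_n = 0.75 × 259.55 = 194.7 kips.
Tension yield (gross): A_g = 10.6875×0.375 = 4.0078 in². φR_n = 0.90 × 50 × 4.0078 = 180.4 kips.
Governing: min(483.1, 301.2, 194.7, 180.4) = 180.4 kips → gross-section yield.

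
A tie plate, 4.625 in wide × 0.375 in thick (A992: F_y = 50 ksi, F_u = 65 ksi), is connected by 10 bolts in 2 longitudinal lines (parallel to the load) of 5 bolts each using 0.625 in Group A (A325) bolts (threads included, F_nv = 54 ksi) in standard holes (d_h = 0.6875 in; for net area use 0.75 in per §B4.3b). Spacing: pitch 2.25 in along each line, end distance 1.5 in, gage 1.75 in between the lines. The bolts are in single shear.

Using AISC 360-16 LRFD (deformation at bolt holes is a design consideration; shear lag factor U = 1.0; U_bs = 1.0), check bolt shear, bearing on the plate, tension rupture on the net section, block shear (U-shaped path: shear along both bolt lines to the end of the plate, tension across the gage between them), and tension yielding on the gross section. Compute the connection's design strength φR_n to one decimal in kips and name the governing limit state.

57.1 kips (net-section rupture governs)

Bolt shear: A_b = π(0.625)²/4 = 0.3068 in². φR_n = 0.75 × 54 × 0.3068 × 10 × 1 = 124.3 kips.
Bearing (0.375 in plate, F_u = 65 ksi): end bolts L_c = 1.5 − 0.6875/2 = 1.15625, R_n = min(1.2×1.15625×0.375×65, 2.4×0.625×0.375×65) = 33.82 kips/bolt; interior L_c = 2.25 − 0.6875 = 1.5625, R_n = 36.563 kips/bolt. φR_n = 0.75 × (2×33.82 + 8×36.563) = 270.1 kips.
Tension rupture (net): A_n = (4.625 − 2×0.75)×0.375 = 1.1719 in² (U = 1.0, A_e = A_n). φR_n = 0.75 × 65 × 1.1719 = 57.1 kips.
Block shear: shear path 2×[1.5+4×2.25] = 2×10.5 in, A_gv = 7.875, A_nv = 2×(10.5 − 4.5×0.75)×0.375 = 5.3438 in²; tension across gage: (1.75 − 1×0.75)×0.375 = 0.375 in². R_n = min(0.6×65×5.3438, 0.6×50×7.875) + 1.0×65×0.375 = min(208.41, 236.25) + 24.375 = 232.79 kips. φR_n = 0.75 × 232.79 = 174.6 kips.
Tension yield (gross): A_g = 4.625×0.375 = 1.7344 in². φR_n = 0.90 × 50 × 1.7344 = 78.0 kips.
Governing: min(124.3, 270.1, 57.1, 174.6, 78.0) = 57.1 kips → net-section rupture.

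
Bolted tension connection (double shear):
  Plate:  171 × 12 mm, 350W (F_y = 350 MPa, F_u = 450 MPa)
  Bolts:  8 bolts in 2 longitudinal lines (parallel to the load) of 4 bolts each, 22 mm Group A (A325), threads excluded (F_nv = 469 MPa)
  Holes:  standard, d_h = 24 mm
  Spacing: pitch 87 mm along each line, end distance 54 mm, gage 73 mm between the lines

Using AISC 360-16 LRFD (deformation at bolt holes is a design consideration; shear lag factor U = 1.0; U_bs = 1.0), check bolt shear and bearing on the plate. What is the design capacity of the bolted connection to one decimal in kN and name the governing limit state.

Bolt shear: A_b = π(22)²/4 = 380.13 mm². φR_n = 0.75 × 469 × 380.13 × 8 × 2 = 2139.4 kN.
Bearing (12 mm plate, F_u = 450 MPa): end bolts L_c = 54 − 24/2 = 42, R_n = min(1.2×42×12×450, 2.4×22×12×450) = 272.16 kN/bolt; interior L_c = 87 − 24 = 63, R_n = 285.12 kN/bolt. φR_n = 0.75 × (2×272.16 + 6×285.12) = 1691.3 kN.
Governing: min(2139.4, 1691.3) = 1691.3 kN → bearing.

1691.3 kN (bearing governs)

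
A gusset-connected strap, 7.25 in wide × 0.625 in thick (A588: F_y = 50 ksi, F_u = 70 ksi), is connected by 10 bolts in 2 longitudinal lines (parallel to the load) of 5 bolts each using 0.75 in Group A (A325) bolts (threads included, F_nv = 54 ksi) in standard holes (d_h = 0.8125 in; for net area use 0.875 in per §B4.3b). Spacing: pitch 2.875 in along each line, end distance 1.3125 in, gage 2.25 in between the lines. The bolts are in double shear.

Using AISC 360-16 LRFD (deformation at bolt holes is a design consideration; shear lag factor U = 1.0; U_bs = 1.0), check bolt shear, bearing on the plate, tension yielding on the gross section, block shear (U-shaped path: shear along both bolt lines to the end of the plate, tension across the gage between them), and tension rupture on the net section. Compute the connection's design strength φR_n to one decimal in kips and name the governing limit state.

Bolt shear: A_b = π(0.75)²/4 = 0.44179 in². φR_n = 0.75 × 54 × 0.44179 × 10 × 2 = 357.8 kips.
Bearing (0.625 in plate, F_u = 70 ksi): end bolts L_c = 1.3125 − 0.8125/2 = 0.90625, R_n = min(1.2×0.90625×0.625×70, 2.4×0.75×0.625×70) = 47.578 kips/bolt; interior L_c = 2.875 − 0.8125 = 2.0625, R_n = 78.75 kips/bolt. φR_n = 0.75 × (2×47.578 + 8×78.75) = 543.9 kips.
Tension yield (gross): A_g = 7.25×0.625 = 4.5313 in². φR_n = 0.90 × 50 × 4.5313 = 203.9 kips.
Block shear: shear path 2×[1.3125+4×2.875] = 2×12.8125 in, A_gv = 16.016, A_nv = 2×(12.8125 − 4.5×0.875)×0.625 = 11.094 in²; tension across gage: (2.25 − 1×0.875)×0.625 = 0.85938 in². R_n = min(0.6×70×11.094, 0.6×50×16.016) + 1.0×70×0.85938 = min(465.95, 480.48) + 60.157 = 526.11 kips. φR_n = 0.75 × 526.11 = 394.6 kips.
Tension rupture (net): A_n = (7.25 − 2×0.875)×0.625 = 3.4375 in² (U = 1.0, A_e = A_n). φR_n = 0.75 × 70 × 3.4375 = 180.5 kips.
Governing: min(357.8, 543.9, 203.9, 394.6, 180.5) = 180.5 kips → net-section rupture.

180.5 kips (net-section rupture governs)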